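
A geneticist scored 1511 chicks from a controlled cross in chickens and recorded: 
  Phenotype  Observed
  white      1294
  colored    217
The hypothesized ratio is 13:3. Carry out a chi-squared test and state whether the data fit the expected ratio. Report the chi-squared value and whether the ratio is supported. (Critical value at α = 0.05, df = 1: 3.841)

Expected counts for N = 1511 under a 13:3 ratio (total parts = 16):
  white: 1511 × 13/16 = 1227.6875
  colored: 1511 × 3/16 = 283.3125
χ² = Σ (O − E)² / E
  white: (1294 − 1227.6875)² / 1227.6875 = 3.5818
  colored: (217 − 283.3125)² / 283.3125 = 15.5212
χ² = 3.5818 + 15.5212 = 19.103
Degrees of freedom = 2 − 1 = 1; critical value at α = 0.05 is 3.841.
Since 19.103 > 3.841, we reject the null hypothesis — the data do not fit the 13:3 ratio.

19.103; not consistent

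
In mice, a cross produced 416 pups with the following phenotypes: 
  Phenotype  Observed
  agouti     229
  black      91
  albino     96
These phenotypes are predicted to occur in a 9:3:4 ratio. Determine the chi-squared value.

2.889

Under the 9:3:4 hypothesis (Σ ratio = 16, N = 416):
  agouti: 416 × 9/16 = 234
  black: 416 × 3/16 = 78
  albino: 416 × 4/16 = 104
χ² = Σ (O − E)² / E
  agouti: (229 − 234)² / 234 = 0.1068
  black: (91 − 78)² / 78 = 2.1667
  albino: (96 − 104)² / 104 = 0.6154
χ² = 0.1068 + 2.1667 + 0.6154 = 2.8889 ≈ 2.889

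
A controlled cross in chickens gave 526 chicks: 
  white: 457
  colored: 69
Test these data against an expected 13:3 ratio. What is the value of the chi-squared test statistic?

Under the 13:3 hypothesis (Σ ratio = 16, N = 526):
  white: 526 × 13/16 = 427.375
  colored: 526 × 3/16 = 98.625
χ² = Σ (O − E)² / E
  white: (457 − 427.375)² / 427.375 = 2.0536
  colored: (69 − 98.625)² / 98.625 = 8.8988
χ² = 2.0536 + 8.8988 = 10.9524 ≈ 10.952

10.952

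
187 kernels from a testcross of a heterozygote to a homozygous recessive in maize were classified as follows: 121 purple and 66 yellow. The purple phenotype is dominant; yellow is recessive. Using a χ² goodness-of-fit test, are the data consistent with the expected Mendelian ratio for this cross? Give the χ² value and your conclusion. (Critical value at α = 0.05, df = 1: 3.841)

A testcross of a heterozygote (Aa × aa) gives a 1:1 phenotypic ratio.
Under the 1:1 hypothesis (Σ ratio = 2, N = 187):
  purple: 187 × 1/2 = 93.5
  yellow: 187 × 1/2 = 93.5
χ² = Σ (O − E)² / E
  purple: (121 − 93.5)² / 93.5 = 8.0882
  yellow: (66 − 93.5)² / 93.5 = 8.0882
χ² = 8.0882 + 8.0882 = 16.1764 ≈ 16.176
Degrees of freedom = 2 − 1 = 1; critical value at α = 0.05 is 3.841.
Since 16.176 > 3.841, we reject the null hypothesis — the data do not fit the 1:1 ratio.

16.176; not consistent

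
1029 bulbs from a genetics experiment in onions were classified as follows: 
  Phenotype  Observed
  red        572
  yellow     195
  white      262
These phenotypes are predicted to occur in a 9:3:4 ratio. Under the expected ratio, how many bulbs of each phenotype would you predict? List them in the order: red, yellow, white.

578.8125, 192.9375, 257.25

Expected counts for N = 1029 under a 9:3:4 ratio (total parts = 16):
  red: 1029 × 9/16 = 578.8125
  yellow: 1029 × 3/16 = 192.9375
  white: 1029 × 4/16 = 257.25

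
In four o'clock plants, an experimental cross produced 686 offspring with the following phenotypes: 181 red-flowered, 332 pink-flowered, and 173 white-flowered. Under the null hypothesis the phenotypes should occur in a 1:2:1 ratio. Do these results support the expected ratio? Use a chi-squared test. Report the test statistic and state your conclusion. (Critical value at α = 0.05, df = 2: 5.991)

0.892; consistent

Under the 1:2:1 hypothesis (Σ ratio = 4, N = 686):
  red-flowered: 686 × 1/4 = 171.5
  pink-flowered: 686 × 2/4 = 343
  white-flowered: 686 × 1/4 = 171.5
χ² = Σ (O − E)² / E
  red-flowered: (181 − 171.5)² / 171.5 = 0.5262
  pink-flowered: (332 − 343)² / 343 = 0.3528
  white-flowered: (173 − 171.5)² / 171.5 = 0.0131
χ² = 0.5262 + 0.3528 + 0.0131 = 0.8921 ≈ 0.892
Degrees of freedom = 3 − 1 = 2; critical value at α = 0.05 is 5.991.
Since 0.892 < 5.991, we fail to reject the null hypothesis — the data are consistent with the 1:2:1 ratio.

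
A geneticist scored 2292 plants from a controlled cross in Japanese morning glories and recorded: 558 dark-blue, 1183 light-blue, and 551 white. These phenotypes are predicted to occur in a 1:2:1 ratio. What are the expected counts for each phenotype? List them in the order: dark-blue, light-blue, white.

The 1:2:1 ratio has 4 parts, so with N = 2292 the expected counts are:
  dark-blue: 2292 × 1/4 = 573
  light-blue: 2292 × 2/4 = 1146
  white: 2292 × 1/4 = 573

573, 1146, 573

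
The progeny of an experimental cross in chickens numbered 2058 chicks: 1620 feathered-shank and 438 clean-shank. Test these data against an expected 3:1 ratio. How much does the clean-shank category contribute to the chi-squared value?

Total ratio parts = 4. Expected numbers out of 2058:
  feathered-shank: 2058 × 3/4 = 1543.5
  clean-shank: 2058 × 1/4 = 514.5
Contribution of clean-shank: (438 − 514.5)² / 514.5 = 11.3746

11.375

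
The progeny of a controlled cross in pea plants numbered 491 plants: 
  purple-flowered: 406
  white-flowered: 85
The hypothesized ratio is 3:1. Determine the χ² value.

15.479

The 3:1 ratio has 4 parts, so with N = 491 the expected counts are:
  purple-flowered: 491 × 3/4 = 368.25
  white-flowered: 491 × 1/4 = 122.75
χ² = Σ (O − E)² / E
  purple-flowered: (406 − 368.25)² / 368.25 = 3.8698
  white-flowered: (85 − 122.75)² / 122.75 = 11.6095
χ² = 3.8698 + 11.6095 = 15.4793 ≈ 15.479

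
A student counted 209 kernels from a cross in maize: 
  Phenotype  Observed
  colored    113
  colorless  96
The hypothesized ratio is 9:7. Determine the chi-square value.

Total ratio parts = 16. Expected numbers out of 209:
  colored: 209 × 9/16 = 117.5625
  colorless: 209 × 7/16 = 91.4375
χ² = Σ (O − E)² / E
  colored: (113 − 117.5625)² / 117.5625 = 0.1771
  colorless: (96 − 91.4375)² / 91.4375 = 0.2277
χ² = 0.1771 + 0.2277 = 0.4048 ≈ 0.405

0.405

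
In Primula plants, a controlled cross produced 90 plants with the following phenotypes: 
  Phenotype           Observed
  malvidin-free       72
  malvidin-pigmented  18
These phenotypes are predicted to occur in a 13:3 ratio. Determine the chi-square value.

0.092

Total ratio parts = 16. Expected numbers out of 90:
  malvidin-free: 90 × 13/16 = 73.125
  malvidin-pigmented: 90 × 3/16 = 16.875
χ² = Σ (O − E)² / E
  malvidin-free: (72 − 73.125)² / 73.125 = 0.0173
  malvidin-pigmented: (18 − 16.875)² / 16.875 = 0.0750
χ² = 0.0173 + 0.0750 = 0.0923 ≈ 0.092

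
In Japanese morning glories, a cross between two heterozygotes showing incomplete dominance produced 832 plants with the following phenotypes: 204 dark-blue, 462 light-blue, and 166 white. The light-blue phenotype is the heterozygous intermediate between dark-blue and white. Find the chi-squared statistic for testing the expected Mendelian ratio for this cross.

13.644

With incomplete dominance, a heterozygote × heterozygote cross gives a 1:2:1 phenotypic ratio.
Under the 1:2:1 hypothesis (Σ ratio = 4, N = 832):
  dark-blue: 832 × 1/4 = 208
  light-blue: 832 × 2/4 = 416
  white: 832 × 1/4 = 208
χ² = Σ (O − E)² / E
  dark-blue: (204 − 208)² / 208 = 0.0769
  light-blue: (462 − 416)² / 416 = 5.0865
  white: (166 − 208)² / 208 = 8.4808
χ² = 0.0769 + 5.0865 + 8.4808 = 13.6442 ≈ 13.644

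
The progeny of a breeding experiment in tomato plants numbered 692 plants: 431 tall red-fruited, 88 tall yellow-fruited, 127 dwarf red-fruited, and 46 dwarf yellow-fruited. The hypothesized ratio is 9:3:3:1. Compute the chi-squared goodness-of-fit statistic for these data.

Under the 9:3:3:1 hypothesis (Σ ratio = 16, N = 692):
  tall red-fruited: 692 × 9/16 = 389.25
  tall yellow-fruited: 692 × 3/16 = 129.75
  dwarf red-fruited: 692 × 3/16 = 129.75
  dwarf yellow-fruited: 692 × 1/16 = 43.25
χ² = Σ (O − E)² / E
  tall red-fruited: (431 − 389.25)² / 389.25 = 4.4780
  tall yellow-fruited: (88 − 129.75)² / 129.75 = 13.4340
  dwarf red-fruited: (127 − 129.75)² / 129.75 = 0.0583
  dwarf yellow-fruited: (46 − 43.25)² / 43.25 = 0.1749
χ² = 4.4780 + 13.4340 + 0.0583 + 0.1749 = 18.1452 ≈ 18.145

18.145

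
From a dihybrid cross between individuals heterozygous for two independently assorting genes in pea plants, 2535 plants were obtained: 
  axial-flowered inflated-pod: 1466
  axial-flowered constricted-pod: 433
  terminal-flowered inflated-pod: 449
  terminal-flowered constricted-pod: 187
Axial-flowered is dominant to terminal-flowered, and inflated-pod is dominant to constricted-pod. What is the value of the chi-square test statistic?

A dihybrid F₂ with independent assortment and complete dominance at both loci gives a 9:3:3:1 phenotypic ratio.
Under the 9:3:3:1 hypothesis (Σ ratio = 16, N = 2535):
  axial-flowered inflated-pod: 2535 × 9/16 = 1425.9375
  axial-flowered constricted-pod: 2535 × 3/16 = 475.3125
  terminal-flowered inflated-pod: 2535 × 3/16 = 475.3125
  terminal-flowered constricted-pod: 2535 × 1/16 = 158.4375
χ² = Σ (O − E)² / E
  axial-flowered inflated-pod: (1466 − 1425.9375)² / 1425.9375 = 1.1256
  axial-flowered constricted-pod: (433 − 475.3125)² / 475.3125 = 3.7667
  terminal-flowered inflated-pod: (449 − 475.3125)² / 475.3125 = 1.4566
  terminal-flowered constricted-pod: (187 − 158.4375)² / 158.4375 = 5.1491
χ² = 1.1256 + 3.7667 + 1.4566 + 5.1491 = 11.498

11.498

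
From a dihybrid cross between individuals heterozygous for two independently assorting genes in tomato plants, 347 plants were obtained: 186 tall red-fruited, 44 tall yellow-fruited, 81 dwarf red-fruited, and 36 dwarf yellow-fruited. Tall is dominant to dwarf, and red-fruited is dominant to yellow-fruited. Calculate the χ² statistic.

A dihybrid F₂ with independent assortment and complete dominance at both loci gives a 9:3:3:1 phenotypic ratio.
Expected counts for N = 347 under a 9:3:3:1 ratio (total parts = 16):
  tall red-fruited: 347 × 9/16 = 195.1875
  tall yellow-fruited: 347 × 3/16 = 65.0625
  dwarf red-fruited: 347 × 3/16 = 65.0625
  dwarf yellow-fruited: 347 × 1/16 = 21.6875
χ² = Σ (O − E)² / E
  tall red-fruited: (186 − 195.1875)² / 195.1875 = 0.4325
  tall yellow-fruited: (44 − 65.0625)² / 65.0625 = 6.8185
  dwarf red-fruited: (81 − 65.0625)² / 65.0625 = 3.9040
  dwarf yellow-fruited: (36 − 21.6875)² / 21.6875 = 9.4454
χ² = 0.4325 + 6.8185 + 3.9040 + 9.4454 = 20.6004 ≈ 20.600

20.600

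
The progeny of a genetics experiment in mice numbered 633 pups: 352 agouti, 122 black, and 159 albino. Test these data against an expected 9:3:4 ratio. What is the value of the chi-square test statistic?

0.142

Expected counts for N = 633 under a 9:3:4 ratio (total parts = 16):
  agouti: 633 × 9/16 = 356.0625
  black: 633 × 3/16 = 118.6875
  albino: 633 × 4/16 = 158.25
χ² = Σ (O − E)² / E
  agouti: (352 − 356.0625)² / 356.0625 = 0.0464
  black: (122 − 118.6875)² / 118.6875 = 0.0924
  albino: (159 − 158.25)² / 158.25 = 0.0036
χ² = 0.0464 + 0.0924 + 0.0036 = 0.1424 ≈ 0.142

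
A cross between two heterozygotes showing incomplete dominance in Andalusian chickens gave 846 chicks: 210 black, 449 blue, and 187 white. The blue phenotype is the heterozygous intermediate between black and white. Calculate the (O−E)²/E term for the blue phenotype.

1.598

With incomplete dominance, a heterozygote × heterozygote cross gives a 1:2:1 phenotypic ratio.
Under the 1:2:1 hypothesis (Σ ratio = 4, N = 846):
  black: 846 × 1/4 = 211.5
  blue: 846 × 2/4 = 423
  white: 846 × 1/4 = 211.5
Contribution of blue: (449 − 423)² / 423 = 1.5981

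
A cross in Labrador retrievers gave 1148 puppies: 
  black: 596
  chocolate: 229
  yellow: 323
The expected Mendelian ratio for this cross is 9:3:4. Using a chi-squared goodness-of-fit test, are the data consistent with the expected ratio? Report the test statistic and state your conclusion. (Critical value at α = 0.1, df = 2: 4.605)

9.227; not consistent

Under the 9:3:4 hypothesis (Σ ratio = 16, N = 1148):
  black: 1148 × 9/16 = 645.75
  chocolate: 1148 × 3/16 = 215.25
  yellow: 1148 × 4/16 = 287
χ² = Σ (O − E)² / E
  black: (596 − 645.75)² / 645.75 = 3.8328
  chocolate: (229 − 215.25)² / 215.25 = 0.8783
  yellow: (323 − 287)² / 287 = 4.5157
χ² = 3.8328 + 0.8783 + 4.5157 = 9.2268 ≈ 9.227
Degrees of freedom = 3 − 1 = 2; critical value at α = 0.1 is 4.605.
Since 9.227 > 4.605, we reject the null hypothesis — the data do not fit the 9:3:4 ratio.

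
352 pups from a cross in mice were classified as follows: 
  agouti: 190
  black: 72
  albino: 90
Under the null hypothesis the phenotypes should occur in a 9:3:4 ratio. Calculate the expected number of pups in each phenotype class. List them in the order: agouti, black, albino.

Total ratio parts = 16. Expected numbers out of 352:
  agouti: 352 × 9/16 = 198
  black: 352 × 3/16 = 66
  albino: 352 × 4/16 = 88

198, 66, 88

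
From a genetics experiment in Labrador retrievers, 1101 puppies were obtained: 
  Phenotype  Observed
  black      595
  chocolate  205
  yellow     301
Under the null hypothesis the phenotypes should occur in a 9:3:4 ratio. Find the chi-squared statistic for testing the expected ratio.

Expected counts for N = 1101 under a 9:3:4 ratio (total parts = 16):
  black: 1101 × 9/16 = 619.3125
  chocolate: 1101 × 3/16 = 206.4375
  yellow: 1101 × 4/16 = 275.25
χ² = Σ (O − E)² / E
  black: (595 − 619.3125)² / 619.3125 = 0.9544
  chocolate: (205 − 206.4375)² / 206.4375 = 0.0100
  yellow: (301 − 275.25)² / 275.25 = 2.4089
χ² = 0.9544 + 0.0100 + 2.4089 = 3.3733 ≈ 3.373

3.373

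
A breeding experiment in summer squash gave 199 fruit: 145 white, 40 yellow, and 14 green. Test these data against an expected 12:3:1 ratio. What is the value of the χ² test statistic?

The 12:3:1 ratio has 16 parts, so with N = 199 the expected counts are:
  white: 199 × 12/16 = 149.25
  yellow: 199 × 3/16 = 37.3125
  green: 199 × 1/16 = 12.4375
χ² = Σ (O − E)² / E
  white: (145 − 149.25)² / 149.25 = 0.1210
  yellow: (40 − 37.3125)² / 37.3125 = 0.1936
  green: (14 − 12.4375)² / 12.4375 = 0.1963
χ² = 0.1210 + 0.1936 + 0.1963 = 0.5109 ≈ 0.511

0.511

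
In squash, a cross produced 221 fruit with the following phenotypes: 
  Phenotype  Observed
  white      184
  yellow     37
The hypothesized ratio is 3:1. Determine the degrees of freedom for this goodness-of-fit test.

1

A goodness-of-fit test with 2 phenotype classes has df = 2 − 1 = 1.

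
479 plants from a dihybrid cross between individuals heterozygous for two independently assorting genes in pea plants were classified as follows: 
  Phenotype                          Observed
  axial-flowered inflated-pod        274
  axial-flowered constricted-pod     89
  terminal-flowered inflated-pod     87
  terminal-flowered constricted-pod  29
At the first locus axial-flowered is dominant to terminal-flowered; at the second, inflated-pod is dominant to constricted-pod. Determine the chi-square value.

A dihybrid F₂ with independent assortment and complete dominance at both loci gives a 9:3:3:1 phenotypic ratio.
The 9:3:3:1 ratio has 16 parts, so with N = 479 the expected counts are:
  axial-flowered inflated-pod: 479 × 9/16 = 269.4375
  axial-flowered constricted-pod: 479 × 3/16 = 89.8125
  terminal-flowered inflated-pod: 479 × 3/16 = 89.8125
  terminal-flowered constricted-pod: 479 × 1/16 = 29.9375
χ² = Σ (O − E)² / E
  axial-flowered inflated-pod: (274 − 269.4375)² / 269.4375 = 0.0773
  axial-flowered constricted-pod: (89 − 89.8125)² / 89.8125 = 0.0074
  terminal-flowered inflated-pod: (87 − 89.8125)² / 89.8125 = 0.0881
  terminal-flowered constricted-pod: (29 − 29.9375)² / 29.9375 = 0.0294
χ² = 0.0773 + 0.0074 + 0.0881 + 0.0294 = 0.2022 ≈ 0.202

0.202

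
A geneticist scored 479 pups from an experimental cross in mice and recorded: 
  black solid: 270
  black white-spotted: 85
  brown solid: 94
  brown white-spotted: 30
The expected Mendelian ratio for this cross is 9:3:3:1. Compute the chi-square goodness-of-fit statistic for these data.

0.454

Expected counts for N = 479 under a 9:3:3:1 ratio (total parts = 16):
  black solid: 479 × 9/16 = 269.4375
  black white-spotted: 479 × 3/16 = 89.8125
  brown solid: 479 × 3/16 = 89.8125
  brown white-spotted: 479 × 1/16 = 29.9375
χ² = Σ (O − E)² / E
  black solid: (270 − 269.4375)² / 269.4375 = 0.0012
  black white-spotted: (85 − 89.8125)² / 89.8125 = 0.2579
  brown solid: (94 − 89.8125)² / 89.8125 = 0.1952
  brown white-spotted: (30 − 29.9375)² / 29.9375 = 0.0001
χ² = 0.0012 + 0.2579 + 0.1952 + 0.0001 = 0.4544 ≈ 0.454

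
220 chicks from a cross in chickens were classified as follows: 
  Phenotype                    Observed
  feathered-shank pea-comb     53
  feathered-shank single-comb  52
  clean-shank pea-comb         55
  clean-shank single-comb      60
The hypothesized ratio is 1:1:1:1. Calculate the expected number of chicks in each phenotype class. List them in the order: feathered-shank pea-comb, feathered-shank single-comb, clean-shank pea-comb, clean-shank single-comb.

The 1:1:1:1 ratio has 4 parts, so with N = 220 the expected counts are:
  feathered-shank pea-comb: 220 × 1/4 = 55
  feathered-shank single-comb: 220 × 1/4 = 55
  clean-shank pea-comb: 220 × 1/4 = 55
  clean-shank single-comb: 220 × 1/4 = 55

55, 55, 55, 55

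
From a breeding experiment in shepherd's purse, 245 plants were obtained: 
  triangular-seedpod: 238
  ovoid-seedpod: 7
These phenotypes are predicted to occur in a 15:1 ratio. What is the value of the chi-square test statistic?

The 15:1 ratio has 16 parts, so with N = 245 the expected counts are:
  triangular-seedpod: 245 × 15/16 = 229.6875
  ovoid-seedpod: 245 × 1/16 = 15.3125
χ² = Σ (O − E)² / E
  triangular-seedpod: (238 − 229.6875)² / 229.6875 = 0.3008
  ovoid-seedpod: (7 − 15.3125)² / 15.3125 = 4.5125
χ² = 0.3008 + 4.5125 = 4.8133 ≈ 4.813

4.813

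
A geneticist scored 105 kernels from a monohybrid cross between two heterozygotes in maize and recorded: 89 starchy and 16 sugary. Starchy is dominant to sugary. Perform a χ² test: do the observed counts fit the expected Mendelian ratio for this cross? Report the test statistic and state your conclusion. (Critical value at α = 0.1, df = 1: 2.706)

For a monohybrid cross between heterozygotes with complete dominance, the expected phenotypic ratio is 3:1.
The 3:1 ratio has 4 parts, so with N = 105 the expected counts are:
  starchy: 105 × 3/4 = 78.75
  sugary: 105 × 1/4 = 26.25
χ² = Σ (O − E)² / E
  starchy: (89 − 78.75)² / 78.75 = 1.3341
  sugary: (16 − 26.25)² / 26.25 = 4.0024
χ² = 1.3341 + 4.0024 = 5.3365 ≈ 5.337
Degrees of freedom = 2 − 1 = 1; critical value at α = 0.1 is 2.706.
Since 5.337 > 2.706, we reject the null hypothesis — the data do not fit the 3:1 ratio.

5.337; not consistent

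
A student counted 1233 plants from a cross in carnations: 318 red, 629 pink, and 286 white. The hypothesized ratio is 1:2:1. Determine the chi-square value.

Expected counts for N = 1233 under a 1:2:1 ratio (total parts = 4):
  red: 1233 × 1/4 = 308.25
  pink: 1233 × 2/4 = 616.5
  white: 1233 × 1/4 = 308.25
χ² = Σ (O − E)² / E
  red: (318 − 308.25)² / 308.25 = 0.3084
  pink: (629 − 616.5)² / 616.5 = 0.2534
  white: (286 − 308.25)² / 308.25 = 1.6060
χ² = 0.3084 + 0.2534 + 1.6060 = 2.1678 ≈ 2.168

2.168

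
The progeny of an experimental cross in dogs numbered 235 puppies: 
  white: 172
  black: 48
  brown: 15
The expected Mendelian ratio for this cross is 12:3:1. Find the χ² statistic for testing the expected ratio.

The 12:3:1 ratio has 16 parts, so with N = 235 the expected counts are:
  white: 235 × 12/16 = 176.25
  black: 235 × 3/16 = 44.0625
  brown: 235 × 1/16 = 14.6875
χ² = Σ (O − E)² / E
  white: (172 − 176.25)² / 176.25 = 0.1025
  black: (48 − 44.0625)² / 44.0625 = 0.3519
  brown: (15 − 14.6875)² / 14.6875 = 0.0066
χ² = 0.1025 + 0.3519 + 0.0066 = 0.461

0.461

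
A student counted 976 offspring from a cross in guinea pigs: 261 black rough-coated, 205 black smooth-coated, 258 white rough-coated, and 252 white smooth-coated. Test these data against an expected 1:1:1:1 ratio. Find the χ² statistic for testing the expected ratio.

8.484

Expected counts for N = 976 under a 1:1:1:1 ratio (total parts = 4):
  black rough-coated: 976 × 1/4 = 244
  black smooth-coated: 976 × 1/4 = 244
  white rough-coated: 976 × 1/4 = 244
  white smooth-coated: 976 × 1/4 = 244
χ² = Σ (O − E)² / E
  black rough-coated: (261 − 244)² / 244 = 1.1844
  black smooth-coated: (205 − 244)² / 244 = 6.2336
  white rough-coated: (258 − 244)² / 244 = 0.8033
  white smooth-coated: (252 − 244)² / 244 = 0.2623
χ² = 1.1844 + 6.2336 + 0.8033 + 0.2623 = 8.4836 ≈ 8.484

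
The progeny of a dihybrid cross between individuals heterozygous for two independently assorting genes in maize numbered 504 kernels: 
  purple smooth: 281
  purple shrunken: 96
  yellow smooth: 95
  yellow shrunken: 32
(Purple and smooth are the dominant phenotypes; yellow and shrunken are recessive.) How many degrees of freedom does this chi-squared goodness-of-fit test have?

A dihybrid F₂ with independent assortment and complete dominance at both loci gives a 9:3:3:1 phenotypic ratio.
A goodness-of-fit test with 4 phenotype classes has df = 4 − 1 = 3.

3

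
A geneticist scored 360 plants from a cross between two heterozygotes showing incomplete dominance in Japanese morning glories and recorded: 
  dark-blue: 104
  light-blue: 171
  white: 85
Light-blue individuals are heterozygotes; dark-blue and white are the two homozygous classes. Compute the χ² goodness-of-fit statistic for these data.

2.906

With incomplete dominance, a heterozygote × heterozygote cross gives a 1:2:1 phenotypic ratio.
Under the 1:2:1 hypothesis (Σ ratio = 4, N = 360):
  dark-blue: 360 × 1/4 = 90
  light-blue: 360 × 2/4 = 180
  white: 360 × 1/4 = 90
χ² = Σ (O − E)² / E
  dark-blue: (104 − 90)² / 90 = 2.1778
  light-blue: (171 − 180)² / 180 = 0.4500
  white: (85 − 90)² / 90 = 0.2778
χ² = 2.1778 + 0.4500 + 0.2778 = 2.9056 ≈ 2.906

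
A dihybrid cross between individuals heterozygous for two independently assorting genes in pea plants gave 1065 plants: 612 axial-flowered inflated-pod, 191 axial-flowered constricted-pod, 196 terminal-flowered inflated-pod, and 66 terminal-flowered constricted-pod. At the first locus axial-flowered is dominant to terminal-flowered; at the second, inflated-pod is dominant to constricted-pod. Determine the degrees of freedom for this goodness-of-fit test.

3

A dihybrid F₂ with independent assortment and complete dominance at both loci gives a 9:3:3:1 phenotypic ratio.
A goodness-of-fit test with 4 phenotype classes has df = 4 − 1 = 3.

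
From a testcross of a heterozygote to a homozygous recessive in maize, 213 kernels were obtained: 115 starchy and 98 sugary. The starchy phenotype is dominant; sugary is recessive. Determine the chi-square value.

1.357

A testcross of a heterozygote (Aa × aa) gives a 1:1 phenotypic ratio.
The 1:1 ratio has 2 parts, so with N = 213 the expected counts are:
  starchy: 213 × 1/2 = 106.5
  sugary: 213 × 1/2 = 106.5
χ² = Σ (O − E)² / E
  starchy: (115 − 106.5)² / 106.5 = 0.6784
  sugary: (98 − 106.5)² / 106.5 = 0.6784
χ² = 0.6784 + 0.6784 = 1.3568 ≈ 1.357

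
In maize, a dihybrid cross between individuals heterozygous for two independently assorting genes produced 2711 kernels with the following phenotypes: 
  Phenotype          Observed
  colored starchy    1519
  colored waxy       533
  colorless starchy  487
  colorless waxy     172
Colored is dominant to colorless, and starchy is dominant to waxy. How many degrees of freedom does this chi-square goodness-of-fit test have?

A dihybrid F₂ with independent assortment and complete dominance at both loci gives a 9:3:3:1 phenotypic ratio.
A goodness-of-fit test with 4 phenotype classes has df = 4 − 1 = 3.

3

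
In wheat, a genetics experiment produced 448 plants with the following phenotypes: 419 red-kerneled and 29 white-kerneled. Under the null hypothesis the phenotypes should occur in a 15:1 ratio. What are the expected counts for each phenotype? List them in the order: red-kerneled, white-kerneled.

420, 28

Expected counts for N = 448 under a 15:1 ratio (total parts = 16):
  red-kerneled: 448 × 15/16 = 420
  white-kerneled: 448 × 1/16 = 28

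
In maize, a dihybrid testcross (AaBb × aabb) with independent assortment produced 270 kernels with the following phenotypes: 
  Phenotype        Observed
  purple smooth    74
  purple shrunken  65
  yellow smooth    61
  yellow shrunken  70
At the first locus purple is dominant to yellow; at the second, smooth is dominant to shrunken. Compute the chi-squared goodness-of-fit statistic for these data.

1.437

A dihybrid testcross with independent assortment gives a 1:1:1:1 ratio.
Expected counts for N = 270 under a 1:1:1:1 ratio (total parts = 4):
  purple smooth: 270 × 1/4 = 67.5
  purple shrunken: 270 × 1/4 = 67.5
  yellow smooth: 270 × 1/4 = 67.5
  yellow shrunken: 270 × 1/4 = 67.5
χ² = Σ (O − E)² / E
  purple smooth: (74 − 67.5)² / 67.5 = 0.6259
  purple shrunken: (65 − 67.5)² / 67.5 = 0.0926
  yellow smooth: (61 − 67.5)² / 67.5 = 0.6259
  yellow shrunken: (70 − 67.5)² / 67.5 = 0.0926
χ² = 0.6259 + 0.0926 + 0.6259 + 0.0926 = 1.437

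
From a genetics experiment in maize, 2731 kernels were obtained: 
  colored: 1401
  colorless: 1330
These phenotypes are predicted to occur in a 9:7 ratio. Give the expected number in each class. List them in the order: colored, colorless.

1536.1875, 1194.8125

The 9:7 ratio has 16 parts, so with N = 2731 the expected counts are:
  colored: 2731 × 9/16 = 1536.1875
  colorless: 2731 × 7/16 = 1194.8125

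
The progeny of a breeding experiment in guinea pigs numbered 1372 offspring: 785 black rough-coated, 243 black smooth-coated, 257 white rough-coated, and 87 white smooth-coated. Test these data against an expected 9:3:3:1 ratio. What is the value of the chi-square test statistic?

The 9:3:3:1 ratio has 16 parts, so with N = 1372 the expected counts are:
  black rough-coated: 1372 × 9/16 = 771.75
  black smooth-coated: 1372 × 3/16 = 257.25
  white rough-coated: 1372 × 3/16 = 257.25
  white smooth-coated: 1372 × 1/16 = 85.75
χ² = Σ (O − E)² / E
  black rough-coated: (785 − 771.75)² / 771.75 = 0.2275
  black smooth-coated: (243 − 257.25)² / 257.25 = 0.7894
  white rough-coated: (257 − 257.25)² / 257.25 = 0.0002
  white smooth-coated: (87 − 85.75)² / 85.75 = 0.0182
χ² = 0.2275 + 0.7894 + 0.0002 + 0.0182 = 1.0353 ≈ 1.035

1.035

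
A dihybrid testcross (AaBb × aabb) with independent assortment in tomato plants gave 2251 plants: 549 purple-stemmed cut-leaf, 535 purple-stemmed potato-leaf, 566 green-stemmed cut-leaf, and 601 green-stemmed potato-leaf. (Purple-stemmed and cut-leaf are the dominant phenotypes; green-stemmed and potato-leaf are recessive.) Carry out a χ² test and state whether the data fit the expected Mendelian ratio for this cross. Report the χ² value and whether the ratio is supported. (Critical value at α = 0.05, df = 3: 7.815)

4.323; consistent

A dihybrid testcross with independent assortment gives a 1:1:1:1 ratio.
Total ratio parts = 4. Expected numbers out of 2251:
  purple-stemmed cut-leaf: 2251 × 1/4 = 562.75
  purple-stemmed potato-leaf: 2251 × 1/4 = 562.75
  green-stemmed cut-leaf: 2251 × 1/4 = 562.75
  green-stemmed potato-leaf: 2251 × 1/4 = 562.75
χ² = Σ (O − E)² / E
  purple-stemmed cut-leaf: (549 − 562.75)² / 562.75 = 0.3360
  purple-stemmed potato-leaf: (535 − 562.75)² / 562.75 = 1.3684
  green-stemmed cut-leaf: (566 − 562.75)² / 562.75 = 0.0188
  green-stemmed potato-leaf: (601 − 562.75)² / 562.75 = 2.5998
χ² = 0.3360 + 1.3684 + 0.0188 + 2.5998 = 4.323
Degrees of freedom = 4 − 1 = 3; critical value at α = 0.05 is 7.815.
Since 4.323 < 7.815, we fail to reject the null hypothesis — the data are consistent with the 1:1:1:1 ratio.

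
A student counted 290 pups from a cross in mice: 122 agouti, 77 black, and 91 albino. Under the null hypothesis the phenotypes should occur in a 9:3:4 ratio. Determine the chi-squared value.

24.503

Expected counts for N = 290 under a 9:3:4 ratio (total parts = 16):
  agouti: 290 × 9/16 = 163.125
  black: 290 × 3/16 = 54.375
  albino: 290 × 4/16 = 72.5
χ² = Σ (O − E)² / E
  agouti: (122 − 163.125)² / 163.125 = 10.3679
  black: (77 − 54.375)² / 54.375 = 9.4141
  albino: (91 − 72.5)² / 72.5 = 4.7207
χ² = 10.3679 + 9.4141 + 4.7207 = 24.5027 ≈ 24.503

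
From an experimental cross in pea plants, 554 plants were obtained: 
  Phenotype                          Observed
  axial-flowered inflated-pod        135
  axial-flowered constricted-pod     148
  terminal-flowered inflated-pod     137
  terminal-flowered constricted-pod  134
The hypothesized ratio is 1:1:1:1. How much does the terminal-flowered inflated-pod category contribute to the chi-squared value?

0.016

Total ratio parts = 4. Expected numbers out of 554:
  axial-flowered inflated-pod: 554 × 1/4 = 138.5
  axial-flowered constricted-pod: 554 × 1/4 = 138.5
  terminal-flowered inflated-pod: 554 × 1/4 = 138.5
  terminal-flowered constricted-pod: 554 × 1/4 = 138.5
Contribution of terminal-flowered inflated-pod: (137 − 138.5)² / 138.5 = 0.0162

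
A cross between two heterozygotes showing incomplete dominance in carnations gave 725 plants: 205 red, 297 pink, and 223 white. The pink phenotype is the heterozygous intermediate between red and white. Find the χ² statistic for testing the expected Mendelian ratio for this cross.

24.564

With incomplete dominance, a heterozygote × heterozygote cross gives a 1:2:1 phenotypic ratio.
Expected counts for N = 725 under a 1:2:1 ratio (total parts = 4):
  red: 725 × 1/4 = 181.25
  pink: 725 × 2/4 = 362.5
  white: 725 × 1/4 = 181.25
χ² = Σ (O − E)² / E
  red: (205 − 181.25)² / 181.25 = 3.1121
  pink: (297 − 362.5)² / 362.5 = 11.8352
  white: (223 − 181.25)² / 181.25 = 9.6169
χ² = 3.1121 + 11.8352 + 9.6169 = 24.5642 ≈ 24.564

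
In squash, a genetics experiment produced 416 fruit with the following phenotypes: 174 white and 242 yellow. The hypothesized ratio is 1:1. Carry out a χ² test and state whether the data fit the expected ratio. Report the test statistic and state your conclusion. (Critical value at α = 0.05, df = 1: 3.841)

11.115; not consistent

Expected counts for N = 416 under a 1:1 ratio (total parts = 2):
  white: 416 × 1/2 = 208
  yellow: 416 × 1/2 = 208
χ² = Σ (O − E)² / E
  white: (174 − 208)² / 208 = 5.5577
  yellow: (242 − 208)² / 208 = 5.5577
χ² = 5.5577 + 5.5577 = 11.1154 ≈ 11.115
Degrees of freedom = 2 − 1 = 1; critical value at α = 0.05 is 3.841.
Since 11.115 > 3.841, we reject the null hypothesis — the data do not fit the 1:1 ratio.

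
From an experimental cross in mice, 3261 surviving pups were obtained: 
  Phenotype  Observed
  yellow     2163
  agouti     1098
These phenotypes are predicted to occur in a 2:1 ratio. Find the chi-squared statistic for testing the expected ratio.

Expected counts for N = 3261 under a 2:1 ratio (total parts = 3):
  yellow: 3261 × 2/3 = 2174
  agouti: 3261 × 1/3 = 1087
χ² = Σ (O − E)² / E
  yellow: (2163 − 2174)² / 2174 = 0.0557
  agouti: (1098 − 1087)² / 1087 = 0.1113
χ² = 0.0557 + 0.1113 = 0.167

0.167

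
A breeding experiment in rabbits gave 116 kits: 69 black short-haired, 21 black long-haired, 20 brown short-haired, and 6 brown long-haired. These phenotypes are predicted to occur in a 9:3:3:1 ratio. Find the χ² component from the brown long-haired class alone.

0.216

Total ratio parts = 16. Expected numbers out of 116:
  black short-haired: 116 × 9/16 = 65.25
  black long-haired: 116 × 3/16 = 21.75
  brown short-haired: 116 × 3/16 = 21.75
  brown long-haired: 116 × 1/16 = 7.25
Contribution of brown long-haired: (6 − 7.25)² / 7.25 = 0.2155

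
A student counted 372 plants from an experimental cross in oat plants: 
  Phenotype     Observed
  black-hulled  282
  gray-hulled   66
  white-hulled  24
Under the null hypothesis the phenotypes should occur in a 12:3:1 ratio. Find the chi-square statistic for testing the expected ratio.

0.258

Under the 12:3:1 hypothesis (Σ ratio = 16, N = 372):
  black-hulled: 372 × 12/16 = 279
  gray-hulled: 372 × 3/16 = 69.75
  white-hulled: 372 × 1/16 = 23.25
χ² = Σ (O − E)² / E
  black-hulled: (282 − 279)² / 279 = 0.0323
  gray-hulled: (66 − 69.75)² / 69.75 = 0.2016
  white-hulled: (24 − 23.25)² / 23.25 = 0.0242
χ² = 0.0323 + 0.2016 + 0.0242 = 0.2581 ≈ 0.258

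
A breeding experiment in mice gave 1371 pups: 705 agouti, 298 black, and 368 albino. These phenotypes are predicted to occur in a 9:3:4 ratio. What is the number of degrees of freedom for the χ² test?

A goodness-of-fit test with 3 phenotype classes has df = 3 − 1 = 2.

2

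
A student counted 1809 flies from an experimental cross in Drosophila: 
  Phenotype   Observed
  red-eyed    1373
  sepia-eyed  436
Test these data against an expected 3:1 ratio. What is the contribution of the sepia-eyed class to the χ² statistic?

0.584

Total ratio parts = 4. Expected numbers out of 1809:
  red-eyed: 1809 × 3/4 = 1356.75
  sepia-eyed: 1809 × 1/4 = 452.25
Contribution of sepia-eyed: (436 − 452.25)² / 452.25 = 0.5839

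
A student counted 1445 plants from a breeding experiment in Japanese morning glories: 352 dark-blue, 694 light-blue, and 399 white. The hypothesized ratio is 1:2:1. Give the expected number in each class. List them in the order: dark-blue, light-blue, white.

361.25, 722.5, 361.25

Expected counts for N = 1445 under a 1:2:1 ratio (total parts = 4):
  dark-blue: 1445 × 1/4 = 361.25
  light-blue: 1445 × 2/4 = 722.5
  white: 1445 × 1/4 = 361.25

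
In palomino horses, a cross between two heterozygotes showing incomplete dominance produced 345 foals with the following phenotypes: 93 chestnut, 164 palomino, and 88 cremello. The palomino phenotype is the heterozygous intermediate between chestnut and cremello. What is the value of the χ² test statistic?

With incomplete dominance, a heterozygote × heterozygote cross gives a 1:2:1 phenotypic ratio.
Under the 1:2:1 hypothesis (Σ ratio = 4, N = 345):
  chestnut: 345 × 1/4 = 86.25
  palomino: 345 × 2/4 = 172.5
  cremello: 345 × 1/4 = 86.25
χ² = Σ (O − E)² / E
  chestnut: (93 − 86.25)² / 86.25 = 0.5283
  palomino: (164 − 172.5)² / 172.5 = 0.4188
  cremello: (88 − 86.25)² / 86.25 = 0.0355
χ² = 0.5283 + 0.4188 + 0.0355 = 0.9826 ≈ 0.983

0.983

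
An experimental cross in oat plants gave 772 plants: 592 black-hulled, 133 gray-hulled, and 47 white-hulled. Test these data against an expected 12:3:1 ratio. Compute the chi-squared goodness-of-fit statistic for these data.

1.278

Total ratio parts = 16. Expected numbers out of 772:
  black-hulled: 772 × 12/16 = 579
  gray-hulled: 772 × 3/16 = 144.75
  white-hulled: 772 × 1/16 = 48.25
χ² = Σ (O − E)² / E
  black-hulled: (592 − 579)² / 579 = 0.2919
  gray-hulled: (133 − 144.75)² / 144.75 = 0.9538
  white-hulled: (47 − 48.25)² / 48.25 = 0.0324
χ² = 0.2919 + 0.9538 + 0.0324 = 1.2781 ≈ 1.278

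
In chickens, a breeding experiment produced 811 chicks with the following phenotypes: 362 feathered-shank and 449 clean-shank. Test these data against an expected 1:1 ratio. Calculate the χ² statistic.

Total ratio parts = 2. Expected numbers out of 811:
  feathered-shank: 811 × 1/2 = 405.5
  clean-shank: 811 × 1/2 = 405.5
χ² = Σ (O − E)² / E
  feathered-shank: (362 − 405.5)² / 405.5 = 4.6665
  clean-shank: (449 − 405.5)² / 405.5 = 4.6665
χ² = 4.6665 + 4.6665 = 9.333

9.333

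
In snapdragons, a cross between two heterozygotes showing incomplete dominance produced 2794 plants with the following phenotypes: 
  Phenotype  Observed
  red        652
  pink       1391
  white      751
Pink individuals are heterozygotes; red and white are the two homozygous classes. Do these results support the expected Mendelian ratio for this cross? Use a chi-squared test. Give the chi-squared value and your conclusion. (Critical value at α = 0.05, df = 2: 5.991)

With incomplete dominance, a heterozygote × heterozygote cross gives a 1:2:1 phenotypic ratio.
Total ratio parts = 4. Expected numbers out of 2794:
  red: 2794 × 1/4 = 698.5
  pink: 2794 × 2/4 = 1397
  white: 2794 × 1/4 = 698.5
χ² = Σ (O − E)² / E
  red: (652 − 698.5)² / 698.5 = 3.0956
  pink: (1391 − 1397)² / 1397 = 0.0258
  white: (751 − 698.5)² / 698.5 = 3.9460
χ² = 3.0956 + 0.0258 + 3.9460 = 7.0674 ≈ 7.067
Degrees of freedom = 3 − 1 = 2; critical value at α = 0.05 is 5.991.
Since 7.067 > 5.991, we reject the null hypothesis — the data do not fit the 1:2:1 ratio.

7.067; not consistent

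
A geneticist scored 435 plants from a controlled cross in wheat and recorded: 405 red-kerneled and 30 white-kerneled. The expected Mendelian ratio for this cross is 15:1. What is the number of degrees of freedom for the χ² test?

A goodness-of-fit test with 2 phenotype classes has df = 2 − 1 = 1.

1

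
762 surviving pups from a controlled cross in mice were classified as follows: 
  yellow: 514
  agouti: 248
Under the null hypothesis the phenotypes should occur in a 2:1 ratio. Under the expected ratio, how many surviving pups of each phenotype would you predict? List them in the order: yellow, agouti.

Total ratio parts = 3. Expected numbers out of 762:
  yellow: 762 × 2/3 = 508
  agouti: 762 × 1/3 = 254

508, 254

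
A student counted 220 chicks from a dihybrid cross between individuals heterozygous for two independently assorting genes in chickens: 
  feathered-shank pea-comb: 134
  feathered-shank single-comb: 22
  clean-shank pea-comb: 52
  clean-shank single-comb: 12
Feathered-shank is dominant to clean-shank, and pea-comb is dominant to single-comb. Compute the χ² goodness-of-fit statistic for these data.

12.857

A dihybrid F₂ with independent assortment and complete dominance at both loci gives a 9:3:3:1 phenotypic ratio.
Expected counts for N = 220 under a 9:3:3:1 ratio (total parts = 16):
  feathered-shank pea-comb: 220 × 9/16 = 123.75
  feathered-shank single-comb: 220 × 3/16 = 41.25
  clean-shank pea-comb: 220 × 3/16 = 41.25
  clean-shank single-comb: 220 × 1/16 = 13.75
χ² = Σ (O − E)² / E
  feathered-shank pea-comb: (134 − 123.75)² / 123.75 = 0.8490
  feathered-shank single-comb: (22 − 41.25)² / 41.25 = 8.9833
  clean-shank pea-comb: (52 − 41.25)² / 41.25 = 2.8015
  clean-shank single-comb: (12 − 13.75)² / 13.75 = 0.2227
χ² = 0.8490 + 8.9833 + 2.8015 + 0.2227 = 12.8565 ≈ 12.857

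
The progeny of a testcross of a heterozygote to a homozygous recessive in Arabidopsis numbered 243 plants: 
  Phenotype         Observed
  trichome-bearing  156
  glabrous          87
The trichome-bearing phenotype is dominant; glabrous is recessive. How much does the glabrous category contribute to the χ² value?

A testcross of a heterozygote (Aa × aa) gives a 1:1 phenotypic ratio.
Expected counts for N = 243 under a 1:1 ratio (total parts = 2):
  trichome-bearing: 243 × 1/2 = 121.5
  glabrous: 243 × 1/2 = 121.5
Contribution of glabrous: (87 − 121.5)² / 121.5 = 9.7963

9.796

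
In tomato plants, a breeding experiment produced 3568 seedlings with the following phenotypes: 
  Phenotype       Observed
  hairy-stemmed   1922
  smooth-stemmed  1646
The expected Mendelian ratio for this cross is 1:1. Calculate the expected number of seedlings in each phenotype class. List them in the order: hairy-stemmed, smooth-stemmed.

1784, 1784

The 1:1 ratio has 2 parts, so with N = 3568 the expected counts are:
  hairy-stemmed: 3568 × 1/2 = 1784
  smooth-stemmed: 3568 × 1/2 = 1784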